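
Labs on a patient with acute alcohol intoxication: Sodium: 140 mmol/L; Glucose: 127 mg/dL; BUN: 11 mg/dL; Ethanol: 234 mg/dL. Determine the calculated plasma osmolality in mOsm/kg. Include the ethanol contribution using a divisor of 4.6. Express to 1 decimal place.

Calculated osmolality = 2·Na + glucose/18 + BUN/2.8 + ethanol/4.6
= 2·140 + 127/18 + 11/2.8 + 234/4.6
= 280 + 7.06 + 3.93 + 50.87
= 341.86 mOsm/kg

341.9 mOsm/kg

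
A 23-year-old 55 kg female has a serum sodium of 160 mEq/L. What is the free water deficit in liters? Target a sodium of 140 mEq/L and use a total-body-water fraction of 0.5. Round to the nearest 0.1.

3.9 L

TBW = 0.5 · 55 = 27.5 L
Free water deficit = TBW · (Na/140 − 1)
= 27.5 · (160/140 − 1)
= 27.5 · 0.1429
= 3.93 L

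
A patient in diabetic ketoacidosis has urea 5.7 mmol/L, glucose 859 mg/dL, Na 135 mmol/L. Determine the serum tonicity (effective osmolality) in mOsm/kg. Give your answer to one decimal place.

317.7 mOsm/kg

Effective osmolality excludes urea (freely permeant across cell membranes):
2·Na + glucose/18
= 2·135 + 859/18
= 270 + 47.72
= 317.72 mOsm/kg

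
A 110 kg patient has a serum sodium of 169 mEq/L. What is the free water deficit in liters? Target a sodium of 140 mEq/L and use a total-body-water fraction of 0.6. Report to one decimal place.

TBW = 0.6 · 110 = 66 L
Free water deficit = TBW · (Na/140 − 1)
= 66 · (169/140 − 1)
= 66 · 0.2071
= 13.67 L

13.7 L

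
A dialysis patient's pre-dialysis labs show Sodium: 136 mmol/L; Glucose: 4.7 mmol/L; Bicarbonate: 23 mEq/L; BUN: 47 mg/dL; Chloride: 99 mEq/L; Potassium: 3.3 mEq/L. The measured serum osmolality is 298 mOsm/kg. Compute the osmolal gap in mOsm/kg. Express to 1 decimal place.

Calculated osmolality = 2·Na + glucose + BUN/2.8
= 2·136 + 4.7 + 47/2.8
= 272 + 4.70 + 16.79
= 293.49 mOsm/kg ≈ 293.5 mOsm/kg
Osmolar gap = measured − calculated = 298 − 293.5 = 4.5 mOsm/kg

4.5 mOsm/kg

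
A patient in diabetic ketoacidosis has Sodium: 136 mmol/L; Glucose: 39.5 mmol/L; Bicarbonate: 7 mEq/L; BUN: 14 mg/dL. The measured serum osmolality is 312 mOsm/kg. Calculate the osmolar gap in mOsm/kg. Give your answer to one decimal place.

-4.5 mOsm/kg

Calculated osmolality = 2·Na + glucose + BUN/2.8
= 2·136 + 39.5 + 14/2.8
= 272 + 39.50 + 5
= 316.5 mOsm/kg ≈ 316.5 mOsm/kg
Osmolar gap = measured − calculated = 312 − 316.5 = -4.5 mOsm/kg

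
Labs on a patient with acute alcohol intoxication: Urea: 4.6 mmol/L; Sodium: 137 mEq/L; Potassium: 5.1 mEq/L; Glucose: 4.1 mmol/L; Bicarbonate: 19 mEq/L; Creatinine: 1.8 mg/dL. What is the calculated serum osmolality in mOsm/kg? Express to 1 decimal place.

Calculated osmolality = 2·Na + glucose + urea
= 2·137 + 4.1 + 4.6
= 274 + 4.10 + 4.60
= 282.7 mOsm/kg

282.7 mOsm/kg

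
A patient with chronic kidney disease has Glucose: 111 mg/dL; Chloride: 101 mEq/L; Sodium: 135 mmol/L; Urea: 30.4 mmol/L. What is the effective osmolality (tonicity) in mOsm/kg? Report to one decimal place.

Effective osmolality excludes urea (freely permeant across cell membranes):
2·Na + glucose/18
= 2·135 + 111/18
= 270 + 6.17
= 276.17 mOsm/kg

276.2 mOsm/kg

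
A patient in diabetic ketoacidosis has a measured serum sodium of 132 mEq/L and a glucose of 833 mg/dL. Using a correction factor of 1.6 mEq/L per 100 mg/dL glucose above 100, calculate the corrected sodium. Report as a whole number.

Corrected Na = measured Na + 1.6 · (glucose − 100)/100
= 132 + 1.6 · (833 − 100)/100
= 132 + 11.7
= 143.7 mEq/L

144 mEq/L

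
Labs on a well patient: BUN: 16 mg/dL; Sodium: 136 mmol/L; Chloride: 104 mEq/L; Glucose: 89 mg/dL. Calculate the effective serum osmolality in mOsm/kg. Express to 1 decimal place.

Effective osmolality excludes urea (freely permeant across cell membranes):
2·Na + glucose/18
= 2·136 + 89/18
= 272 + 4.94
= 276.94 mOsm/kg

276.9 mOsm/kg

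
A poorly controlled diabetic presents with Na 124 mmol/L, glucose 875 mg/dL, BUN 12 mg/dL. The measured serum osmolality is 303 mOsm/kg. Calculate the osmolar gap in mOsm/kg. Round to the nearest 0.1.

2.1 mOsm/kg

Calculated osmolality = 2·Na + glucose/18 + BUN/2.8
= 2·124 + 875/18 + 12/2.8
= 248 + 48.61 + 4.29
= 300.9 mOsm/kg ≈ 300.9 mOsm/kg
Osmolar gap = measured − calculated = 303 − 300.9 = 2.1 mOsm/kg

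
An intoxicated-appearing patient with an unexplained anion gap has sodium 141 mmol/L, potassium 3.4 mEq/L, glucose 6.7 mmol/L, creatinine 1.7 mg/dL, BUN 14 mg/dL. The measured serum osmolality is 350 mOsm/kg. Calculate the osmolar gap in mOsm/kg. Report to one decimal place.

Calculated osmolality = 2·Na + glucose + BUN/2.8
= 2·141 + 6.7 + 14/2.8
= 282 + 6.70 + 5
= 293.7 mOsm/kg ≈ 293.7 mOsm/kg
Osmolar gap = measured − calculated = 350 − 293.7 = 56.3 mOsm/kg

56.3 mOsm/kg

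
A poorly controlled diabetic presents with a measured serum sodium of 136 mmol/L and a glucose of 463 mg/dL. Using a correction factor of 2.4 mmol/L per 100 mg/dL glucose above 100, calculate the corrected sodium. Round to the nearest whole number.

Corrected Na = measured Na + 2.4 · (glucose − 100)/100
= 136 + 2.4 · (463 − 100)/100
= 136 + 8.7
= 144.7 mmol/L

145 mmol/L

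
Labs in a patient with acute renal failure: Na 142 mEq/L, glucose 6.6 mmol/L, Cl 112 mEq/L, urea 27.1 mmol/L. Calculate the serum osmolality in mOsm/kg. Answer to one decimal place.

317.7 mOsm/kg

Calculated osmolality = 2·Na + glucose + urea
= 2·142 + 6.6 + 27.1
= 284 + 6.60 + 27.10
= 317.7 mOsm/kg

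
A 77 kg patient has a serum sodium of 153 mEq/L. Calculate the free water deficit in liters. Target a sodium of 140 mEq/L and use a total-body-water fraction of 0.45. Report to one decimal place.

3.2 L

TBW = 0.45 · 77 = 34.65 L
Free water deficit = TBW · (Na/140 − 1)
= 34.65 · (153/140 − 1)
= 34.65 · 0.0929
= 3.22 L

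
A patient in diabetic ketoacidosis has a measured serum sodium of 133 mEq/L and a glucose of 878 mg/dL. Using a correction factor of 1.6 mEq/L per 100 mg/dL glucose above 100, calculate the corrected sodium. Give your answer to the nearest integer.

145 mEq/L

Corrected Na = measured Na + 1.6 · (glucose − 100)/100
= 133 + 1.6 · (878 − 100)/100
= 133 + 12.4
= 145.4 mEq/L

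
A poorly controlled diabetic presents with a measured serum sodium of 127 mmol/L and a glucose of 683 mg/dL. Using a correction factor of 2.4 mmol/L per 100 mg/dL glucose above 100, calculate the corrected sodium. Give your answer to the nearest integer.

141 mmol/L

Corrected Na = measured Na + 2.4 · (glucose − 100)/100
= 127 + 2.4 · (683 − 100)/100
= 127 + 14
= 141 mmol/L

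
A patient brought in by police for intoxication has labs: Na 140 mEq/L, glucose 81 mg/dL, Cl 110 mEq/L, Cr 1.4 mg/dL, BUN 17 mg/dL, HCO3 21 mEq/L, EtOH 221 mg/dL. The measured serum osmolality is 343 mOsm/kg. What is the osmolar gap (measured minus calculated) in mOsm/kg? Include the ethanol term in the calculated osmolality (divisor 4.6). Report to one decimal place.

Calculated osmolality = 2·Na + glucose/18 + BUN/2.8 + ethanol/4.6
= 2·140 + 81/18 + 17/2.8 + 221/4.6
= 280 + 4.50 + 6.07 + 48.04
= 338.61 mOsm/kg ≈ 338.6 mOsm/kg
Osmolar gap = measured − calculated = 343 − 338.6 = 4.4 mOsm/kg

4.4 mOsm/kg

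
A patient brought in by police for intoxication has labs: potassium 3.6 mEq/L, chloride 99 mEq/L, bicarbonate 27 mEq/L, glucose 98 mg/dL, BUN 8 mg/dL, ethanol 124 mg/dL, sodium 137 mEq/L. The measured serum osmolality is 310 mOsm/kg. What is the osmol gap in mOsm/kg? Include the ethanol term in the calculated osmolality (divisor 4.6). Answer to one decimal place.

0.7 mOsm/kg

Calculated osmolality = 2·Na + glucose/18 + BUN/2.8 + ethanol/4.6
= 2·137 + 98/18 + 8/2.8 + 124/4.6
= 274 + 5.44 + 2.86 + 26.96
= 309.26 mOsm/kg ≈ 309.3 mOsm/kg
Osmolar gap = measured − calculated = 310 − 309.3 = 0.7 mOsm/kg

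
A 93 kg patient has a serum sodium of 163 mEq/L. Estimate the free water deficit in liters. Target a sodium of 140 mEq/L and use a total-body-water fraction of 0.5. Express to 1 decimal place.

7.6 L

TBW = 0.5 · 93 = 46.5 L
Free water deficit = TBW · (Na/140 − 1)
= 46.5 · (163/140 − 1)
= 46.5 · 0.1643
= 7.64 L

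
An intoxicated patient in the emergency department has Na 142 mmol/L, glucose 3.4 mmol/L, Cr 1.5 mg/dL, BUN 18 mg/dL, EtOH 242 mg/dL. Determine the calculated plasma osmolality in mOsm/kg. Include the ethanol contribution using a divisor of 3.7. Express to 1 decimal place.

Calculated osmolality = 2·Na + glucose + BUN/2.8 + ethanol/3.7
= 2·142 + 3.4 + 18/2.8 + 242/3.7
= 284 + 3.40 + 6.43 + 65.41
= 359.24 mOsm/kg

359.2 mOsm/kg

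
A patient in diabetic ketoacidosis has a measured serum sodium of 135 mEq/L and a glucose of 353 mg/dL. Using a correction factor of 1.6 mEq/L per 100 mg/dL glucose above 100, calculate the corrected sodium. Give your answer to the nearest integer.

139 mEq/L

Corrected Na = measured Na + 1.6 · (glucose − 100)/100
= 135 + 1.6 · (353 − 100)/100
= 135 + 4
= 139 mEq/L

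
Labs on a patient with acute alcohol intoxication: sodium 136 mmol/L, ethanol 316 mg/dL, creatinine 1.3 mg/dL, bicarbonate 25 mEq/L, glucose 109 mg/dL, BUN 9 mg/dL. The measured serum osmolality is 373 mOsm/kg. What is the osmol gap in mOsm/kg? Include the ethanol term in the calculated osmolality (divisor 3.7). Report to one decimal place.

6.3 mOsm/kg

Calculated osmolality = 2·Na + glucose/18 + BUN/2.8 + ethanol/3.7
= 2·136 + 109/18 + 9/2.8 + 316/3.7
= 272 + 6.06 + 3.21 + 85.41
= 366.68 mOsm/kg ≈ 366.7 mOsm/kg
Osmolar gap = measured − calculated = 373 − 366.7 = 6.3 mOsm/kg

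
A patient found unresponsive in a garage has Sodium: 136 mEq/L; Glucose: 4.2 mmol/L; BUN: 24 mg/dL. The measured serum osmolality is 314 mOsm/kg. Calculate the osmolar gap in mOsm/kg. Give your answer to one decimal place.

Calculated osmolality = 2·Na + glucose + BUN/2.8
= 2·136 + 4.2 + 24/2.8
= 272 + 4.20 + 8.57
= 284.77 mOsm/kg ≈ 284.8 mOsm/kg
Osmolar gap = measured − calculated = 314 − 284.8 = 29.2 mOsm/kg

29.2 mOsm/kg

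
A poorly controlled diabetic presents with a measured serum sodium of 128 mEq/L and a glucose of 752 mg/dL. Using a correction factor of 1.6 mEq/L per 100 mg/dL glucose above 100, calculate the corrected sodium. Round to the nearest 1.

138 mEq/L

Corrected Na = measured Na + 1.6 · (glucose − 100)/100
= 128 + 1.6 · (752 − 100)/100
= 128 + 10.4
= 138.4 mEq/L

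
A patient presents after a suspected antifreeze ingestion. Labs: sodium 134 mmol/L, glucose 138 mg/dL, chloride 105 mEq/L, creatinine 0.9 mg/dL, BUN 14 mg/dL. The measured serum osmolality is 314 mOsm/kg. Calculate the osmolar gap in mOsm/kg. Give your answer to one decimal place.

Calculated osmolality = 2·Na + glucose/18 + BUN/2.8
= 2·134 + 138/18 + 14/2.8
= 268 + 7.67 + 5
= 280.67 mOsm/kg ≈ 280.7 mOsm/kg
Osmolar gap = measured − calculated = 314 − 280.7 = 33.3 mOsm/kg

33.3 mOsm/kg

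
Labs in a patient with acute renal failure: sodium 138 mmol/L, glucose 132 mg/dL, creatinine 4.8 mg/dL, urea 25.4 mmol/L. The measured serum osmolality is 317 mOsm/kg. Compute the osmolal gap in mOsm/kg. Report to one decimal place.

Calculated osmolality = 2·Na + glucose/18 + urea
= 2·138 + 132/18 + 25.4
= 276 + 7.33 + 25.40
= 308.73 mOsm/kg ≈ 308.7 mOsm/kg
Osmolar gap = measured − calculated = 317 − 308.7 = 8.3 mOsm/kg

8.3 mOsm/kg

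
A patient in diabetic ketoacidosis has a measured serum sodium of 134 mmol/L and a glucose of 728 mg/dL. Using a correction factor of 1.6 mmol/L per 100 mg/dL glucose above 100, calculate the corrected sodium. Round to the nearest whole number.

Corrected Na = measured Na + 1.6 · (glucose − 100)/100
= 134 + 1.6 · (728 − 100)/100
= 134 + 10
= 144 mmol/L

144 mmol/L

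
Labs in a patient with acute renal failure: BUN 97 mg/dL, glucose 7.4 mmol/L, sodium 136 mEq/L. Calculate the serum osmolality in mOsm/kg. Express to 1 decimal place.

314.0 mOsm/kg

Calculated osmolality = 2·Na + glucose + BUN/2.8
= 2·136 + 7.4 + 97/2.8
= 272 + 7.40 + 34.64
= 314.04 mOsm/kg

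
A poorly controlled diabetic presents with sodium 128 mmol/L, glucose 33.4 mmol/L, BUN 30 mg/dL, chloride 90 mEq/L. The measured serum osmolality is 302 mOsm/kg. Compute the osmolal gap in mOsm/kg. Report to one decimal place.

1.9 mOsm/kg

Calculated osmolality = 2·Na + glucose + BUN/2.8
= 2·128 + 33.4 + 30/2.8
= 256 + 33.40 + 10.71
= 300.11 mOsm/kg ≈ 300.1 mOsm/kg
Osmolar gap = measured − calculated = 302 − 300.1 = 1.9 mOsm/kg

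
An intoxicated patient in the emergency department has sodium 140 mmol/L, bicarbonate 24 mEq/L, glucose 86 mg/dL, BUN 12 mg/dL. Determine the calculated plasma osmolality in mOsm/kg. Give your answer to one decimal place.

289.1 mOsm/kg

Calculated osmolality = 2·Na + glucose/18 + BUN/2.8
= 2·140 + 86/18 + 12/2.8
= 280 + 4.78 + 4.29
= 289.07 mOsm/kg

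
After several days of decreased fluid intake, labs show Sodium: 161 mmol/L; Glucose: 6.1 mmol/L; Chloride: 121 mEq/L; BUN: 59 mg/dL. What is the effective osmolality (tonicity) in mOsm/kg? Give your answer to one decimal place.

Effective osmolality excludes urea (freely permeant across cell membranes):
2·Na + glucose
= 2·161 + 6.1
= 322 + 6.1
= 328.1 mOsm/kg

328.1 mOsm/kg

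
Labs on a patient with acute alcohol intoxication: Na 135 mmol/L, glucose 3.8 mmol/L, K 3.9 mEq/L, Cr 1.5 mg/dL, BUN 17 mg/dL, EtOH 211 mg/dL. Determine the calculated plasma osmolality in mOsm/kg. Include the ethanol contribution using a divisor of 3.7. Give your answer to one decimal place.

Calculated osmolality = 2·Na + glucose + BUN/2.8 + ethanol/3.7
= 2·135 + 3.8 + 17/2.8 + 211/3.7
= 270 + 3.80 + 6.07 + 57.03
= 336.9 mOsm/kg

336.9 mOsm/kg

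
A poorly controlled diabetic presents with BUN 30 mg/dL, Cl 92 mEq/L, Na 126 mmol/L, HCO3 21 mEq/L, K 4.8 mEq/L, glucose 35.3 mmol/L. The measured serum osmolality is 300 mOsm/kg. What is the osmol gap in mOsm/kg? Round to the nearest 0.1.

Calculated osmolality = 2·Na + glucose + BUN/2.8
= 2·126 + 35.3 + 30/2.8
= 252 + 35.30 + 10.71
= 298.01 mOsm/kg ≈ 298.0 mOsm/kg
Osmolar gap = measured − calculated = 300 − 298.0 = 2.0 mOsm/kg

2.0 mOsm/kg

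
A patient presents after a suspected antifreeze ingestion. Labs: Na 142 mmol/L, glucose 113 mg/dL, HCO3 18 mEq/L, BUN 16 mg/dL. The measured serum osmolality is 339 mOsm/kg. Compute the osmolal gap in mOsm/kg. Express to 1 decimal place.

Calculated osmolality = 2·Na + glucose/18 + BUN/2.8
= 2·142 + 113/18 + 16/2.8
= 284 + 6.28 + 5.71
= 295.99 mOsm/kg ≈ 296.0 mOsm/kg
Osmolar gap = measured − calculated = 339 − 296.0 = 43.0 mOsm/kg

43.0 mOsm/kg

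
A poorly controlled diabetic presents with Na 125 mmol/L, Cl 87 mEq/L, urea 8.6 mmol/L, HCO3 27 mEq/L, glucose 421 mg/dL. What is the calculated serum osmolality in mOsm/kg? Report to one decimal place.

Calculated osmolality = 2·Na + glucose/18 + urea
= 2·125 + 421/18 + 8.6
= 250 + 23.39 + 8.60
= 281.99 mOsm/kg

282.0 mOsm/kg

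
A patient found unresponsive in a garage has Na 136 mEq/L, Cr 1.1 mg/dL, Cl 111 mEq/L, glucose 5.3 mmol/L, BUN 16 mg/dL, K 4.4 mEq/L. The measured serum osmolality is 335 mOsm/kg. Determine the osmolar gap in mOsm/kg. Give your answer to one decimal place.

52.0 mOsm/kg

Calculated osmolality = 2·Na + glucose + BUN/2.8
= 2·136 + 5.3 + 16/2.8
= 272 + 5.30 + 5.71
= 283.01 mOsm/kg ≈ 283.0 mOsm/kg
Osmolar gap = measured − calculated = 335 − 283.0 = 52.0 mOsm/kg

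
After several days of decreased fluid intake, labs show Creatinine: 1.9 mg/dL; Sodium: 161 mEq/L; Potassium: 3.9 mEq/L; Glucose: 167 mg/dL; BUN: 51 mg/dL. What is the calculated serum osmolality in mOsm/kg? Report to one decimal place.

Calculated osmolality = 2·Na + glucose/18 + BUN/2.8
= 2·161 + 167/18 + 51/2.8
= 322 + 9.28 + 18.21
= 349.49 mOsm/kg

349.5 mOsm/kg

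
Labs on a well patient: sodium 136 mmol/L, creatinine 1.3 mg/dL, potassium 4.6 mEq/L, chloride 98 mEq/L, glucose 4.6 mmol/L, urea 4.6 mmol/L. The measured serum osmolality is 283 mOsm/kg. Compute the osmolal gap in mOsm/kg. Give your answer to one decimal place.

Calculated osmolality = 2·Na + glucose + urea
= 2·136 + 4.6 + 4.6
= 272 + 4.60 + 4.60
= 281.2 mOsm/kg ≈ 281.2 mOsm/kg
Osmolar gap = measured − calculated = 283 − 281.2 = 1.8 mOsm/kg

1.8 mOsm/kg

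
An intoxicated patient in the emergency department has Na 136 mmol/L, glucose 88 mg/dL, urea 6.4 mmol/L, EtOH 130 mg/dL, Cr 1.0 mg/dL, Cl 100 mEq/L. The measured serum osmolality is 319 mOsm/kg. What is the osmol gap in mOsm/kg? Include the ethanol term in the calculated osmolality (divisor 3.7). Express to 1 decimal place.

Calculated osmolality = 2·Na + glucose/18 + urea + ethanol/3.7
= 2·136 + 88/18 + 6.4 + 130/3.7
= 272 + 4.89 + 6.40 + 35.14
= 318.43 mOsm/kg ≈ 318.4 mOsm/kg
Osmolar gap = measured − calculated = 319 − 318.4 = 0.6 mOsm/kg

0.6 mOsm/kg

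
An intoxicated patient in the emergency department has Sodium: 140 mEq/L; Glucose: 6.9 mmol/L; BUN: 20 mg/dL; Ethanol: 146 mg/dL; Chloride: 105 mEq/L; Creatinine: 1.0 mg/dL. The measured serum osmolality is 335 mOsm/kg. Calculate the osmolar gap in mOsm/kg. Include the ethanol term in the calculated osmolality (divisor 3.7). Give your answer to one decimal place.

Calculated osmolality = 2·Na + glucose + BUN/2.8 + ethanol/3.7
= 2·140 + 6.9 + 20/2.8 + 146/3.7
= 280 + 6.90 + 7.14 + 39.46
= 333.5 mOsm/kg ≈ 333.5 mOsm/kg
Osmolar gap = measured − calculated = 335 − 333.5 = 1.5 mOsm/kg

1.5 mOsm/kg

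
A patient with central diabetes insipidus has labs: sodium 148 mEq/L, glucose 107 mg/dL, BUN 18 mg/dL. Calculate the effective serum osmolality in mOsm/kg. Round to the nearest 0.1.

301.9 mOsm/kg

Effective osmolality excludes urea (freely permeant across cell membranes):
2·Na + glucose/18
= 2·148 + 107/18
= 296 + 5.94
= 301.94 mOsm/kg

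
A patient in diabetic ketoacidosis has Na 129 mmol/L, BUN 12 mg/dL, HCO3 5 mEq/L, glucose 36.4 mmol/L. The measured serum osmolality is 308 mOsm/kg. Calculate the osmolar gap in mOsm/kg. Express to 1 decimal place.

Calculated osmolality = 2·Na + glucose + BUN/2.8
= 2·129 + 36.4 + 12/2.8
= 258 + 36.40 + 4.29
= 298.69 mOsm/kg ≈ 298.7 mOsm/kg
Osmolar gap = measured − calculated = 308 − 298.7 = 9.3 mOsm/kg

9.3 mOsm/kg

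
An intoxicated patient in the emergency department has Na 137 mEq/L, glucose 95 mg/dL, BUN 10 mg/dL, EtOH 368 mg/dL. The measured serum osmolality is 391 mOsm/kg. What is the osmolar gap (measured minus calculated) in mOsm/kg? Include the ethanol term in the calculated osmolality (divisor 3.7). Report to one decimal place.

Calculated osmolality = 2·Na + glucose/18 + BUN/2.8 + ethanol/3.7
= 2·137 + 95/18 + 10/2.8 + 368/3.7
= 274 + 5.28 + 3.57 + 99.46
= 382.31 mOsm/kg ≈ 382.3 mOsm/kg
Osmolar gap = measured − calculated = 391 − 382.3 = 8.7 mOsm/kg

8.7 mOsm/kg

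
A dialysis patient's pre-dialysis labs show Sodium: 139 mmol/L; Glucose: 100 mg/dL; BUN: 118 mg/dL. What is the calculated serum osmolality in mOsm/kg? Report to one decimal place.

Calculated osmolality = 2·Na + glucose/18 + BUN/2.8
= 2·139 + 100/18 + 118/2.8
= 278 + 5.56 + 42.14
= 325.7 mOsm/kg

325.7 mOsm/kg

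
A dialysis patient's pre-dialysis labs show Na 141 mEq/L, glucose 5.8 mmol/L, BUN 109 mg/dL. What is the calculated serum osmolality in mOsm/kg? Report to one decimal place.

326.7 mOsm/kg

Calculated osmolality = 2·Na + glucose + BUN/2.8
= 2·141 + 5.8 + 109/2.8
= 282 + 5.80 + 38.93
= 326.73 mOsm/kg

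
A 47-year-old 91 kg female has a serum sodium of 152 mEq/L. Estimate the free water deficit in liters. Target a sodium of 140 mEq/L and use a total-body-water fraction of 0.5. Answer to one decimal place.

3.9 L

TBW = 0.5 · 91 = 45.5 L
Free water deficit = TBW · (Na/140 − 1)
= 45.5 · (152/140 − 1)
= 45.5 · 0.0857
= 3.9 L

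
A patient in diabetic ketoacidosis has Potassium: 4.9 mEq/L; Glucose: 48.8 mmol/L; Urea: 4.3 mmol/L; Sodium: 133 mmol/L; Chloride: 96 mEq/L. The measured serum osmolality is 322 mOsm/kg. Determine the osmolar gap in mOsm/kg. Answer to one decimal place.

Calculated osmolality = 2·Na + glucose + urea
= 2·133 + 48.8 + 4.3
= 266 + 48.80 + 4.30
= 319.1 mOsm/kg ≈ 319.1 mOsm/kg
Osmolar gap = measured − calculated = 322 − 319.1 = 2.9 mOsm/kg

2.9 mOsm/kg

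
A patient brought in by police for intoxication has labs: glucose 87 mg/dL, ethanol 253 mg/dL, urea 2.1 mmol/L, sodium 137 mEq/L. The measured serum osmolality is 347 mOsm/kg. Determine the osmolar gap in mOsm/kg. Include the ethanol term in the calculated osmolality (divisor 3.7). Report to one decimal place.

-2.3 mOsm/kg

Calculated osmolality = 2·Na + glucose/18 + urea + ethanol/3.7
= 2·137 + 87/18 + 2.1 + 253/3.7
= 274 + 4.83 + 2.10 + 68.38
= 349.31 mOsm/kg ≈ 349.3 mOsm/kg
Osmolar gap = measured − calculated = 347 − 349.3 = -2.3 mOsm/kg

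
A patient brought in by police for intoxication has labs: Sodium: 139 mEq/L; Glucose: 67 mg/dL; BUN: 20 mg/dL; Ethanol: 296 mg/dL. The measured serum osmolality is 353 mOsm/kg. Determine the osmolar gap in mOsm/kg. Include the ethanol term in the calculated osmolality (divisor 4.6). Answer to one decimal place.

-0.2 mOsm/kg

Calculated osmolality = 2·Na + glucose/18 + BUN/2.8 + ethanol/4.6
= 2·139 + 67/18 + 20/2.8 + 296/4.6
= 278 + 3.72 + 7.14 + 64.35
= 353.21 mOsm/kg ≈ 353.2 mOsm/kg
Osmolar gap = measured − calculated = 353 − 353.2 = -0.2 mOsm/kg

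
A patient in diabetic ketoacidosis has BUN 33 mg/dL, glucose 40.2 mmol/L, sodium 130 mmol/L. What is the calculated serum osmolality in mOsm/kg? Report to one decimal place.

Calculated osmolality = 2·Na + glucose + BUN/2.8
= 2·130 + 40.2 + 33/2.8
= 260 + 40.20 + 11.79
= 311.99 mOsm/kg

312.0 mOsm/kg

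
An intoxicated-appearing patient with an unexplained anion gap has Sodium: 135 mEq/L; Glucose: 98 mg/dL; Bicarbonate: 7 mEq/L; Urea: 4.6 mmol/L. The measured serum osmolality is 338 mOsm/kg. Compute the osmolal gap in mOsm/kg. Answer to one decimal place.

Calculated osmolality = 2·Na + glucose/18 + urea
= 2·135 + 98/18 + 4.6
= 270 + 5.44 + 4.60
= 280.04 mOsm/kg ≈ 280.0 mOsm/kg
Osmolar gap = measured − calculated = 338 − 280.0 = 58.0 mOsm/kg

58.0 mOsm/kg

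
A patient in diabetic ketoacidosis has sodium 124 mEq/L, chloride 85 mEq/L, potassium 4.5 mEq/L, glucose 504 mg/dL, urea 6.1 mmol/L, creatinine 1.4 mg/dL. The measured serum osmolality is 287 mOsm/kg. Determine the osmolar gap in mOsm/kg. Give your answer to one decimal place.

4.9 mOsm/kg

Calculated osmolality = 2·Na + glucose/18 + urea
= 2·124 + 504/18 + 6.1
= 248 + 28 + 6.10
= 282.1 mOsm/kg ≈ 282.1 mOsm/kg
Osmolar gap = measured − calculated = 287 − 282.1 = 4.9 mOsm/kg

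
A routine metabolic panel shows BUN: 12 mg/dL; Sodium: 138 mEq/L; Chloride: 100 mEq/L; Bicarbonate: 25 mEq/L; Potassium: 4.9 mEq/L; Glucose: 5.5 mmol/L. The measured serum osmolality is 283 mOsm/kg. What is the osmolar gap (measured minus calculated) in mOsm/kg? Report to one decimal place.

Calculated osmolality = 2·Na + glucose + BUN/2.8
= 2·138 + 5.5 + 12/2.8
= 276 + 5.50 + 4.29
= 285.79 mOsm/kg ≈ 285.8 mOsm/kg
Osmolar gap = measured − calculated = 283 − 285.8 = -2.8 mOsm/kg

-2.8 mOsm/kg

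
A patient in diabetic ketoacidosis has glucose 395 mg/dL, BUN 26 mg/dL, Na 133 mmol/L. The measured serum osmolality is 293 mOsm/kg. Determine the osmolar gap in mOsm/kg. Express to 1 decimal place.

-4.2 mOsm/kg

Calculated osmolality = 2·Na + glucose/18 + BUN/2.8
= 2·133 + 395/18 + 26/2.8
= 266 + 21.94 + 9.29
= 297.23 mOsm/kg ≈ 297.2 mOsm/kg
Osmolar gap = measured − calculated = 293 − 297.2 = -4.2 mOsm/kg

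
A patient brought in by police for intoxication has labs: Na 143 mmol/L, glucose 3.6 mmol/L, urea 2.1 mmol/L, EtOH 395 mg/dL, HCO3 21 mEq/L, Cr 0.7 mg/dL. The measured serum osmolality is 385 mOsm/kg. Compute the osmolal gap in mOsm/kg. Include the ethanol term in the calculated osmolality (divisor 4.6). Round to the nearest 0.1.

7.4 mOsm/kg

Calculated osmolality = 2·Na + glucose + urea + ethanol/4.6
= 2·143 + 3.6 + 2.1 + 395/4.6
= 286 + 3.60 + 2.10 + 85.87
= 377.57 mOsm/kg ≈ 377.6 mOsm/kg
Osmolar gap = measured − calculated = 385 − 377.6 = 7.4 mOsm/kg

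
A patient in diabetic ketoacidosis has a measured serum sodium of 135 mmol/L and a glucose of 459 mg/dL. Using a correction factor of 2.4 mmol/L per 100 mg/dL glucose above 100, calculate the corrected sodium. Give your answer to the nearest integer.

Corrected Na = measured Na + 2.4 · (glucose − 100)/100
= 135 + 2.4 · (459 − 100)/100
= 135 + 8.6
= 143.6 mmol/L

144 mmol/L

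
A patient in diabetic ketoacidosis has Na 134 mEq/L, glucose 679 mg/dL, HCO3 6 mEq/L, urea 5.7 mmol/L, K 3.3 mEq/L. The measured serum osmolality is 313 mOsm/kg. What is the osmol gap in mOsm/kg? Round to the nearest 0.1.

Calculated osmolality = 2·Na + glucose/18 + urea
= 2·134 + 679/18 + 5.7
= 268 + 37.72 + 5.70
= 311.42 mOsm/kg ≈ 311.4 mOsm/kg
Osmolar gap = measured − calculated = 313 − 311.4 = 1.6 mOsm/kg

1.6 mOsm/kg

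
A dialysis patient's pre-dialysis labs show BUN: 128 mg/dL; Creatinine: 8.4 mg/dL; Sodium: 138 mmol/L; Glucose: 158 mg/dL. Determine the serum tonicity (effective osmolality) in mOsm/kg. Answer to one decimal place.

284.8 mOsm/kg

Effective osmolality excludes urea (freely permeant across cell membranes):
2·Na + glucose/18
= 2·138 + 158/18
= 276 + 8.78
= 284.78 mOsm/kg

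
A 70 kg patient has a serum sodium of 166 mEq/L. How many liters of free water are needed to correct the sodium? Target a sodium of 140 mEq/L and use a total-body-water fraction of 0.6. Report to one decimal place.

TBW = 0.6 · 70 = 42 L
Free water deficit = TBW · (Na/140 − 1)
= 42 · (166/140 − 1)
= 42 · 0.1857
= 7.8 L

7.8 L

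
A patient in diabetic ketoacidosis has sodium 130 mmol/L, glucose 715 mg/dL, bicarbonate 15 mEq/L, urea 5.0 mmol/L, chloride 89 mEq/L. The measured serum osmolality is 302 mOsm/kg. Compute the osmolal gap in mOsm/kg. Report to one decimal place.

-2.7 mOsm/kg

Calculated osmolality = 2·Na + glucose/18 + urea
= 2·130 + 715/18 + 5
= 260 + 39.72 + 5
= 304.72 mOsm/kg ≈ 304.7 mOsm/kg
Osmolar gap = measured − calculated = 302 − 304.7 = -2.7 mOsm/kg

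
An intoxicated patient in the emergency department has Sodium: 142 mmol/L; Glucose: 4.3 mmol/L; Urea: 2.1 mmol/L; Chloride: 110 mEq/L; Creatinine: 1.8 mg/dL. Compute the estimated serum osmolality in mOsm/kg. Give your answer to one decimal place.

Calculated osmolality = 2·Na + glucose + urea
= 2·142 + 4.3 + 2.1
= 284 + 4.30 + 2.10
= 290.4 mOsm/kg

290.4 mOsm/kg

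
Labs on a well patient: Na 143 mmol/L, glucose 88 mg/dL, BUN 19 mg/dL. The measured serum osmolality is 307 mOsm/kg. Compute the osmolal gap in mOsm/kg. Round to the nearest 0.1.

9.3 mOsm/kg

Calculated osmolality = 2·Na + glucose/18 + BUN/2.8
= 2·143 + 88/18 + 19/2.8
= 286 + 4.89 + 6.79
= 297.68 mOsm/kg ≈ 297.7 mOsm/kg
Osmolar gap = measured − calculated = 307 − 297.7 = 9.3 mOsm/kg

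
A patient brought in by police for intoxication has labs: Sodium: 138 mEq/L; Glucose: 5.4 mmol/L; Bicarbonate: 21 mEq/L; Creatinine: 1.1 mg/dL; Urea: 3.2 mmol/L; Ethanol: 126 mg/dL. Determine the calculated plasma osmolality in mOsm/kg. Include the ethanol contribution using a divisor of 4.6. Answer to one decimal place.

312.0 mOsm/kg

Calculated osmolality = 2·Na + glucose + urea + ethanol/4.6
= 2·138 + 5.4 + 3.2 + 126/4.6
= 276 + 5.40 + 3.20 + 27.39
= 311.99 mOsm/kg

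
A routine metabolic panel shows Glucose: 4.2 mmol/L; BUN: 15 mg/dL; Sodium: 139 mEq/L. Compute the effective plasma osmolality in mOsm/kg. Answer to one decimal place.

282.2 mOsm/kg

Effective osmolality excludes urea (freely permeant across cell membranes):
2·Na + glucose
= 2·139 + 4.2
= 278 + 4.2
= 282.2 mOsm/kg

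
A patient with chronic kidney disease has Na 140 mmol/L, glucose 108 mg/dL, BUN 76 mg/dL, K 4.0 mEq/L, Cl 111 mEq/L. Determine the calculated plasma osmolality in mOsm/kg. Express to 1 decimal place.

Calculated osmolality = 2·Na + glucose/18 + BUN/2.8
= 2·140 + 108/18 + 76/2.8
= 280 + 6 + 27.14
= 313.14 mOsm/kg

313.1 mOsm/kg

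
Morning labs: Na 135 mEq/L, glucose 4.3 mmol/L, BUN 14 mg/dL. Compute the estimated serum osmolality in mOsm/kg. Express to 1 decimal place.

279.3 mOsm/kg

Calculated osmolality = 2·Na + glucose + BUN/2.8
= 2·135 + 4.3 + 14/2.8
= 270 + 4.30 + 5
= 279.3 mOsm/kg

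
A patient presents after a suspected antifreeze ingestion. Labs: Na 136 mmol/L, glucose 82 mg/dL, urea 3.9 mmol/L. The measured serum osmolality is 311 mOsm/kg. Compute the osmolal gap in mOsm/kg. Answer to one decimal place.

Calculated osmolality = 2·Na + glucose/18 + urea
= 2·136 + 82/18 + 3.9
= 272 + 4.56 + 3.90
= 280.46 mOsm/kg ≈ 280.5 mOsm/kg
Osmolar gap = measured − calculated = 311 − 280.5 = 30.5 mOsm/kg

30.5 mOsm/kg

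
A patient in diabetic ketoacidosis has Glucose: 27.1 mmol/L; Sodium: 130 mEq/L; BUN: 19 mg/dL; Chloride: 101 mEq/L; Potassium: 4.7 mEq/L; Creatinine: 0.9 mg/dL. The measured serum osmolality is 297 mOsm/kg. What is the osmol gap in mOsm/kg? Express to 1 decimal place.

Calculated osmolality = 2·Na + glucose + BUN/2.8
= 2·130 + 27.1 + 19/2.8
= 260 + 27.10 + 6.79
= 293.89 mOsm/kg ≈ 293.9 mOsm/kg
Osmolar gap = measured − calculated = 297 − 293.9 = 3.1 mOsm/kg

3.1 mOsm/kg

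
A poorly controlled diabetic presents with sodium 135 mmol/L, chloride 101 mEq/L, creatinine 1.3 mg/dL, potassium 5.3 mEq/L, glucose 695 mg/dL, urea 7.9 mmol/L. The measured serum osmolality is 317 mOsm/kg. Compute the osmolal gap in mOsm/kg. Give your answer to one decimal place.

Calculated osmolality = 2·Na + glucose/18 + urea
= 2·135 + 695/18 + 7.9
= 270 + 38.61 + 7.90
= 316.51 mOsm/kg ≈ 316.5 mOsm/kg
Osmolar gap = measured − calculated = 317 − 316.5 = 0.5 mOsm/kg

0.5 mOsm/kg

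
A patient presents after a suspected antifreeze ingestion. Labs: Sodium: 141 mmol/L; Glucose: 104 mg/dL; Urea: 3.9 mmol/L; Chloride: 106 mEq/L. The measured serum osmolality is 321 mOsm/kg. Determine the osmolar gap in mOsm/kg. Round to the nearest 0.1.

Calculated osmolality = 2·Na + glucose/18 + urea
= 2·141 + 104/18 + 3.9
= 282 + 5.78 + 3.90
= 291.68 mOsm/kg ≈ 291.7 mOsm/kg
Osmolar gap = measured − calculated = 321 − 291.7 = 29.3 mOsm/kg

29.3 mOsm/kg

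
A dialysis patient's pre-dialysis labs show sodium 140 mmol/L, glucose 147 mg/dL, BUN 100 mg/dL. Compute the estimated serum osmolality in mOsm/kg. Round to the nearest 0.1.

Calculated osmolality = 2·Na + glucose/18 + BUN/2.8
= 2·140 + 147/18 + 100/2.8
= 280 + 8.17 + 35.71
= 323.88 mOsm/kg

323.9 mOsm/kg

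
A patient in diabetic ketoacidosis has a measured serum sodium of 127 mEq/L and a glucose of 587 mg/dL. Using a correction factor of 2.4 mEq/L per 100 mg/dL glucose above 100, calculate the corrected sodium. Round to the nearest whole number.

139 mEq/L

Corrected Na = measured Na + 2.4 · (glucose − 100)/100
= 127 + 2.4 · (587 − 100)/100
= 127 + 11.7
= 138.7 mEq/L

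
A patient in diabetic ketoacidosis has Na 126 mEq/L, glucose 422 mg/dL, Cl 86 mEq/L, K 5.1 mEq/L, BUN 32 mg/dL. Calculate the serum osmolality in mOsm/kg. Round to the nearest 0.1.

286.9 mOsm/kg

Calculated osmolality = 2·Na + glucose/18 + BUN/2.8
= 2·126 + 422/18 + 32/2.8
= 252 + 23.44 + 11.43
= 286.87 mOsm/kg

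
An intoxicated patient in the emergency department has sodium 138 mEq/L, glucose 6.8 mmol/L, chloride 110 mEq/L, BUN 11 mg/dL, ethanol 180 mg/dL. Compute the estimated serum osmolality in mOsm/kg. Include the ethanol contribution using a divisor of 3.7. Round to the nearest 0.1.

Calculated osmolality = 2·Na + glucose + BUN/2.8 + ethanol/3.7
= 2·138 + 6.8 + 11/2.8 + 180/3.7
= 276 + 6.80 + 3.93 + 48.65
= 335.38 mOsm/kg

335.4 mOsm/kg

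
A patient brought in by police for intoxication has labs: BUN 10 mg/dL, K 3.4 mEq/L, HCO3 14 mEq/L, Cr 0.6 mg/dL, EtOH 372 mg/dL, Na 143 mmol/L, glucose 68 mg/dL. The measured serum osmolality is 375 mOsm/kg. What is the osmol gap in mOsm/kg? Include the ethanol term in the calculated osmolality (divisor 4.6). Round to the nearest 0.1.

Calculated osmolality = 2·Na + glucose/18 + BUN/2.8 + ethanol/4.6
= 2·143 + 68/18 + 10/2.8 + 372/4.6
= 286 + 3.78 + 3.57 + 80.87
= 374.22 mOsm/kg ≈ 374.2 mOsm/kg
Osmolar gap = measured − calculated = 375 − 374.2 = 0.8 mOsm/kg

0.8 mOsm/kg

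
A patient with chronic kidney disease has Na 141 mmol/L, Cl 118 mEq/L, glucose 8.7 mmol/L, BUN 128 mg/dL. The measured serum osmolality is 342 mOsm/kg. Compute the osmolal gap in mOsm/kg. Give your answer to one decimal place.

5.6 mOsm/kg

Calculated osmolality = 2·Na + glucose + BUN/2.8
= 2·141 + 8.7 + 128/2.8
= 282 + 8.70 + 45.71
= 336.41 mOsm/kg ≈ 336.4 mOsm/kg
Osmolar gap = measured − calculated = 342 − 336.4 = 5.6 mOsm/kg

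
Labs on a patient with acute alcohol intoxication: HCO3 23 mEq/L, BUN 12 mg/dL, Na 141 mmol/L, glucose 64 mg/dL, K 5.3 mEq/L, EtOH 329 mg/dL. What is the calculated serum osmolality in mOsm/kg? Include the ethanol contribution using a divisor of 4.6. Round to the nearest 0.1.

Calculated osmolality = 2·Na + glucose/18 + BUN/2.8 + ethanol/4.6
= 2·141 + 64/18 + 12/2.8 + 329/4.6
= 282 + 3.56 + 4.29 + 71.52
= 361.37 mOsm/kg

361.4 mOsm/kg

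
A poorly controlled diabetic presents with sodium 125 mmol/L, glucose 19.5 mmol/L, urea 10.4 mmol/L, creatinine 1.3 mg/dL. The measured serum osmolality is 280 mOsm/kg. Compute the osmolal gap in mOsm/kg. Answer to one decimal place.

0.1 mOsm/kg

Calculated osmolality = 2·Na + glucose + urea
= 2·125 + 19.5 + 10.4
= 250 + 19.50 + 10.40
= 279.9 mOsm/kg ≈ 279.9 mOsm/kg
Osmolar gap = measured − calculated = 280 − 279.9 = 0.1 mOsm/kg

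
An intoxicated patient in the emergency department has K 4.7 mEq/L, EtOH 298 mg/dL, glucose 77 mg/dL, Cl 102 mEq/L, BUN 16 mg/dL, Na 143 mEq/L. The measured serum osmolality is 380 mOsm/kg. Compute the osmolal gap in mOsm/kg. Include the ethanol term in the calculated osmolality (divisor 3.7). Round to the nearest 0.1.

3.5 mOsm/kg

Calculated osmolality = 2·Na + glucose/18 + BUN/2.8 + ethanol/3.7
= 2·143 + 77/18 + 16/2.8 + 298/3.7
= 286 + 4.28 + 5.71 + 80.54
= 376.53 mOsm/kg ≈ 376.5 mOsm/kg
Osmolar gap = measured − calculated = 380 − 376.5 = 3.5 mOsm/kg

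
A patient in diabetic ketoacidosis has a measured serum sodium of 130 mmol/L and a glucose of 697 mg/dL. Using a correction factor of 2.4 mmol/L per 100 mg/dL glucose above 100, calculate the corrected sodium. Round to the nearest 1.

144 mmol/L

Corrected Na = measured Na + 2.4 · (glucose − 100)/100
= 130 + 2.4 · (697 − 100)/100
= 130 + 14.3
= 144.3 mmol/L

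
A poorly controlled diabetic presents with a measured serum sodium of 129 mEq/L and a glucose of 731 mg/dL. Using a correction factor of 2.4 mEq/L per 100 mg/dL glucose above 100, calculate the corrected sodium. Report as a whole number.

Corrected Na = measured Na + 2.4 · (glucose − 100)/100
= 129 + 2.4 · (731 − 100)/100
= 129 + 15.1
= 144.1 mEq/L

144 mEq/L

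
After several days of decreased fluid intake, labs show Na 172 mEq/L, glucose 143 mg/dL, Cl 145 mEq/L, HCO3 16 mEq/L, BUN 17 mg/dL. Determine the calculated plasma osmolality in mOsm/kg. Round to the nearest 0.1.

Calculated osmolality = 2·Na + glucose/18 + BUN/2.8
= 2·172 + 143/18 + 17/2.8
= 344 + 7.94 + 6.07
= 358.01 mOsm/kg

358.0 mOsm/kg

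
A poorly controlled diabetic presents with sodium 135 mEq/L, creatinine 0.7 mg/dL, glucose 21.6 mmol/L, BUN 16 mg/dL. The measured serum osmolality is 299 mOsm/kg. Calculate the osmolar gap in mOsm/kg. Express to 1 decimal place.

1.7 mOsm/kg

Calculated osmolality = 2·Na + glucose + BUN/2.8
= 2·135 + 21.6 + 16/2.8
= 270 + 21.60 + 5.71
= 297.31 mOsm/kg ≈ 297.3 mOsm/kg
Osmolar gap = measured − calculated = 299 − 297.3 = 1.7 mOsm/kg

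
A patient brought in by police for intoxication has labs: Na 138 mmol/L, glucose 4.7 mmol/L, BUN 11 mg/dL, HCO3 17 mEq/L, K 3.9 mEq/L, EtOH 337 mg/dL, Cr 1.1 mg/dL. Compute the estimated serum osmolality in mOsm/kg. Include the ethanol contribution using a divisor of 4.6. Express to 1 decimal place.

Calculated osmolality = 2·Na + glucose + BUN/2.8 + ethanol/4.6
= 2·138 + 4.7 + 11/2.8 + 337/4.6
= 276 + 4.70 + 3.93 + 73.26
= 357.89 mOsm/kg

357.9 mOsm/kg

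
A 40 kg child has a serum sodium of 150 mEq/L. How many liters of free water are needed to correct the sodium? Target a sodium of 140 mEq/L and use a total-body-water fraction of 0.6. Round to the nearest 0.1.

1.7 L

TBW = 0.6 · 40 = 24 L
Free water deficit = TBW · (Na/140 − 1)
= 24 · (150/140 − 1)
= 24 · 0.0714
= 1.71 L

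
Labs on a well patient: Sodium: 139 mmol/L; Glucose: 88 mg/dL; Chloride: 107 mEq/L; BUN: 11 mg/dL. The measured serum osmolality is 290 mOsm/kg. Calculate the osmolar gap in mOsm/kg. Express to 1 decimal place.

3.2 mOsm/kg

Calculated osmolality = 2·Na + glucose/18 + BUN/2.8
= 2·139 + 88/18 + 11/2.8
= 278 + 4.89 + 3.93
= 286.82 mOsm/kg ≈ 286.8 mOsm/kg
Osmolar gap = measured − calculated = 290 − 286.8 = 3.2 mOsm/kg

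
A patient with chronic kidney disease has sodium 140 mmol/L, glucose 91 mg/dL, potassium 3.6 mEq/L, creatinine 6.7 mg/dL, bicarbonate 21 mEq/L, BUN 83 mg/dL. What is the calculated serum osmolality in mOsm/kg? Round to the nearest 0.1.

314.7 mOsm/kg

Calculated osmolality = 2·Na + glucose/18 + BUN/2.8
= 2·140 + 91/18 + 83/2.8
= 280 + 5.06 + 29.64
= 314.7 mOsm/kg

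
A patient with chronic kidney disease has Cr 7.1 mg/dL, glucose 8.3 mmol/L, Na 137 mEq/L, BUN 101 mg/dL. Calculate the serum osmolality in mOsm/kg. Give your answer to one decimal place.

318.4 mOsm/kg

Calculated osmolality = 2·Na + glucose + BUN/2.8
= 2·137 + 8.3 + 101/2.8
= 274 + 8.30 + 36.07
= 318.37 mOsm/kg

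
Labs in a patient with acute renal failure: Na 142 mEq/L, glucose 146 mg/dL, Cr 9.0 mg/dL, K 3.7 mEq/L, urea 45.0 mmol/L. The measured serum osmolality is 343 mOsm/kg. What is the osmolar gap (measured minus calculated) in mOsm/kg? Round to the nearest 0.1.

5.9 mOsm/kg

Calculated osmolality = 2·Na + glucose/18 + urea
= 2·142 + 146/18 + 45
= 284 + 8.11 + 45
= 337.11 mOsm/kg ≈ 337.1 mOsm/kg
Osmolar gap = measured − calculated = 343 − 337.1 = 5.9 mOsm/kg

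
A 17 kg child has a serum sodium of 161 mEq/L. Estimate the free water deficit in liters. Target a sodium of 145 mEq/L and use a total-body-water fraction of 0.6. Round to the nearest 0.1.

1.1 L

TBW = 0.6 · 17 = 10.2 L
Free water deficit = TBW · (Na/145 − 1)
= 10.2 · (161/145 − 1)
= 10.2 · 0.1103
= 1.13 L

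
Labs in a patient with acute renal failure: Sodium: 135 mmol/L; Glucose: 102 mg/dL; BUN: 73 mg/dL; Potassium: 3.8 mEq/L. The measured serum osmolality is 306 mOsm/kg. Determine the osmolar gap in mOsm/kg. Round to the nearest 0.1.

4.3 mOsm/kg

Calculated osmolality = 2·Na + glucose/18 + BUN/2.8
= 2·135 + 102/18 + 73/2.8
= 270 + 5.67 + 26.07
= 301.74 mOsm/kg ≈ 301.7 mOsm/kg
Osmolar gap = measured − calculated = 306 − 301.7 = 4.3 mOsm/kg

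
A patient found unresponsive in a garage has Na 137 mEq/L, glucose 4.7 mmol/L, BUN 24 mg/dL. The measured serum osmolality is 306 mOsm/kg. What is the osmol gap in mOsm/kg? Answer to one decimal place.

18.7 mOsm/kg

Calculated osmolality = 2·Na + glucose + BUN/2.8
= 2·137 + 4.7 + 24/2.8
= 274 + 4.70 + 8.57
= 287.27 mOsm/kg ≈ 287.3 mOsm/kg
Osmolar gap = measured − calculated = 306 − 287.3 = 18.7 mOsm/kg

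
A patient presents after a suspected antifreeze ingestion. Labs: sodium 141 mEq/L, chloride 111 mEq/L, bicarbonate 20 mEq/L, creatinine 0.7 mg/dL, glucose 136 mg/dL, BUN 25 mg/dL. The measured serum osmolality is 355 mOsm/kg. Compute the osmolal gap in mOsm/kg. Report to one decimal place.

Calculated osmolality = 2·Na + glucose/18 + BUN/2.8
= 2·141 + 136/18 + 25/2.8
= 282 + 7.56 + 8.93
= 298.49 mOsm/kg ≈ 298.5 mOsm/kg
Osmolar gap = measured − calculated = 355 − 298.5 = 56.5 mOsm/kg

56.5 mOsm/kg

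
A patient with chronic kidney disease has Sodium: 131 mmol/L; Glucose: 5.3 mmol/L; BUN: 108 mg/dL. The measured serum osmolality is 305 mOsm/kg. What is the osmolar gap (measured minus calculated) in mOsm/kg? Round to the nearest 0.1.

-0.9 mOsm/kg

Calculated osmolality = 2·Na + glucose + BUN/2.8
= 2·131 + 5.3 + 108/2.8
= 262 + 5.30 + 38.57
= 305.87 mOsm/kg ≈ 305.9 mOsm/kg
Osmolar gap = measured − calculated = 305 − 305.9 = -0.9 mOsm/kg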